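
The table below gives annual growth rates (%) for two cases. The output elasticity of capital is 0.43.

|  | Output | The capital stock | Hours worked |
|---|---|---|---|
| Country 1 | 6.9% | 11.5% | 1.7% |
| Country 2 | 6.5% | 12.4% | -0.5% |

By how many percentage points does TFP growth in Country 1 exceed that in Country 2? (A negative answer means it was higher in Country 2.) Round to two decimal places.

-0.47 percentage points

Labor's share = 1 − 0.43 = 0.57.
Country 1: TFP = 6.9 − 4.945 − 0.969 = 0.986%.
Country 2: TFP = 6.5 − 5.332 + 0.285 = 1.453%.
Difference = 0.986 − (1.453) = -0.467 pp.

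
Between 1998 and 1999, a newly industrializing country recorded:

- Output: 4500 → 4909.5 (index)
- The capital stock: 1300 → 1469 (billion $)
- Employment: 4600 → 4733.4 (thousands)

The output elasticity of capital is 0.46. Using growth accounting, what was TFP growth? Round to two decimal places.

1.55%

Output growth = (4909.5 − 4500) / 4500 = 9.1%.
The capital stock growth = (1469 − 1300) / 1300 = 13%.
Employment growth = (4733.4 − 4600) / 4600 = 2.9%.
Labor's share = 1 − 0.46 = 0.54.
The capital stock: 0.46 × 13 = 5.98 pp.
Employment: 0.54 × 2.9 = 1.566 pp.
TFP growth = 9.1 − 7.546 = 1.554%.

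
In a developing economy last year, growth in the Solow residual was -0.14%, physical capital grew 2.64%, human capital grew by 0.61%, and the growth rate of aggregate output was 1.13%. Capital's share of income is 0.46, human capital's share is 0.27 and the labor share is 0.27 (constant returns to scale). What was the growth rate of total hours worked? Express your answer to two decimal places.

-0.40%

Labor's share = 1 − 0.46 − 0.27 = 0.27.
gY = gA + 0.46×2.64 + 0.27×0.61 + 0.27×g.
0.27×g = 1.13 + 0.14 − 1.3791 = -0.1091.
g = -0.1091 / 0.27 = -0.4041%.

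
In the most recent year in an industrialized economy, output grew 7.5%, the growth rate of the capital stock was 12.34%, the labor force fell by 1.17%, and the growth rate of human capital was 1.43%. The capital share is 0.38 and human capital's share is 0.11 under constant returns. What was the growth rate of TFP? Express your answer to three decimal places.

3.250%

Labor's share = 1 − 0.38 − 0.11 = 0.51.
The capital stock: 0.38 × 12.34 = 4.6892 pp.
Human capital: 0.11 × 1.43 = 0.1573 pp.
The labor force: 0.51 × (-1.17) = -0.5967 pp.
TFP growth = 7.5 − 4.2498 = 3.2502%.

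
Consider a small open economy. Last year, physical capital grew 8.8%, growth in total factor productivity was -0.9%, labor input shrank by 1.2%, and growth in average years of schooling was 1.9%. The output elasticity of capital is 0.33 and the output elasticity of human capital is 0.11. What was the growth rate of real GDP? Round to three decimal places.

1.541%

Labor's share = 1 − 0.33 − 0.11 = 0.56.
Physical capital: 0.33 × 8.8 = 2.904 pp.
Average years of schooling: 0.11 × 1.9 = 0.209 pp.
Labor input: 0.56 × (-1.2) = -0.672 pp.
Output growth = -0.9 + 2.441 = 1.541%.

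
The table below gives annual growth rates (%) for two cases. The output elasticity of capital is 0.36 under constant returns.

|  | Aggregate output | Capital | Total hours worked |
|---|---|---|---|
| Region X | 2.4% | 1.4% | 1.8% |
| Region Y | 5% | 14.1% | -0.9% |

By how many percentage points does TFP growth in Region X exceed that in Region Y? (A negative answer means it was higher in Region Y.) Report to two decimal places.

Labor's share = 1 − 0.36 = 0.64.
Region X: TFP = 2.4 − 0.504 − 1.152 = 0.744%.
Region Y: TFP = 5 − 5.076 + 0.576 = 0.5%.
Difference = 0.744 − (0.5) = 0.244 pp.

0.24 percentage points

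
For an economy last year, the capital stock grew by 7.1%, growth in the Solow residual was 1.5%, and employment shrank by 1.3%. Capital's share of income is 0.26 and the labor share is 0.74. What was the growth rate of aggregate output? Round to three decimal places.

Labor's share = 1 − 0.26 = 0.74.
The capital stock: 0.26 × 7.1 = 1.846 pp.
Employment: 0.74 × (-1.3) = -0.962 pp.
Output growth = 1.5 + 0.884 = 2.384%.

2.384%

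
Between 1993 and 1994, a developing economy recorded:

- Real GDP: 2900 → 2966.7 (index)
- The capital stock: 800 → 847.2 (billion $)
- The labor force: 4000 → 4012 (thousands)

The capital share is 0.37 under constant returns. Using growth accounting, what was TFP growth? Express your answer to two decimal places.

Real GDP growth = (2966.7 − 2900) / 2900 = 2.3%.
The capital stock growth = (847.2 − 800) / 800 = 5.9%.
The labor force growth = (4012 − 4000) / 4000 = 0.3%.
Labor's share = 1 − 0.37 = 0.63.
The capital stock: 0.37 × 5.9 = 2.183 pp.
The labor force: 0.63 × 0.3 = 0.189 pp.
TFP growth = 2.3 − 2.372 = -0.072%.

-0.07%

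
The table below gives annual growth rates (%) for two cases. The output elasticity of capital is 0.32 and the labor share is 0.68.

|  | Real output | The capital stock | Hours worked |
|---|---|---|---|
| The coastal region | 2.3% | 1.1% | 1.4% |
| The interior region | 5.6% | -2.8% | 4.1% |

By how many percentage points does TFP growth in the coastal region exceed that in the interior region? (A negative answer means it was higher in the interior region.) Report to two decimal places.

-2.71 percentage points

Labor's share = 1 − 0.32 = 0.68.
The coastal region: TFP = 2.3 − 0.352 − 0.952 = 0.996%.
The interior region: TFP = 5.6 + 0.896 − 2.788 = 3.708%.
Difference = 0.996 − (3.708) = -2.712 pp.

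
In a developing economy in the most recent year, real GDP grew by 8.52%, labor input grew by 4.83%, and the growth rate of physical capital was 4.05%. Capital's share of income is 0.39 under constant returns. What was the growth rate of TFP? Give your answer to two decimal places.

TFP growth was 3.99%.

Labor's share = 1 − 0.39 = 0.61.
Physical capital: 0.39 × 4.05 = 1.5795 pp.
Labor input: 0.61 × 4.83 = 2.9463 pp.
TFP growth = 8.52 − 4.5258 = 3.9942%.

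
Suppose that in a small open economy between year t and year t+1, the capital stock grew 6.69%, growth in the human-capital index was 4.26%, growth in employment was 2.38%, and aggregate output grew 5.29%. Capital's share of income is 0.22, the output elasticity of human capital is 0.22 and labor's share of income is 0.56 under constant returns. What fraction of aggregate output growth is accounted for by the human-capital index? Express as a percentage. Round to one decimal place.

The human-capital index contributed 0.22 × 4.26 = 0.9372 pp.
Share of growth = 0.9372 / 5.29 × 100 = 17.716%.

17.7%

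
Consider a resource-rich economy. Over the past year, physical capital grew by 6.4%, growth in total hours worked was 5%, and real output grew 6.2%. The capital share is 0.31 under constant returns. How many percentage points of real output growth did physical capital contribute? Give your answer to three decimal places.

1.984

Contribution = share × growth = 0.31 × 6.4 = 1.984 pp.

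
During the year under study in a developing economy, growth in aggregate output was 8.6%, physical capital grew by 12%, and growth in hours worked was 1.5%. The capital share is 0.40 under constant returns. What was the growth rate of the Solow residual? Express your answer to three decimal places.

Labor's share = 1 − 0.4 = 0.6.
Physical capital: 0.4 × 12 = 4.8 pp.
Hours worked: 0.6 × 1.5 = 0.9 pp.
TFP growth = 8.6 − 5.7 = 2.9%.

2.900%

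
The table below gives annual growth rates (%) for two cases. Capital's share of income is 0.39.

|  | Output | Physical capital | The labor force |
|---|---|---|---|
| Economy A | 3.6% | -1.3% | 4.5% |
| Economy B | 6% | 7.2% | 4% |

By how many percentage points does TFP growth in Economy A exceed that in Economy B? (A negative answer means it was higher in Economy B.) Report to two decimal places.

0.61 percentage points

Labor's share = 1 − 0.39 = 0.61.
Economy A: TFP = 3.6 + 0.507 − 2.745 = 1.362%.
Economy B: TFP = 6 − 2.808 − 2.44 = 0.752%.
Difference = 1.362 − (0.752) = 0.61 pp.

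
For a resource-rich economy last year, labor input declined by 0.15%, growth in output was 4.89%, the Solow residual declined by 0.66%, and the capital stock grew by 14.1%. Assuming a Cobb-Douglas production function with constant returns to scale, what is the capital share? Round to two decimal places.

The capital share is 0.40.

gY = gA + α·gK + (1−α)·gL, so gY − gA − gL = α(gK − gL).
4.89 + 0.66 + 0.15 = α × (14.1 − (-0.15)).
5.7 = 14.25 α, so α = 0.4.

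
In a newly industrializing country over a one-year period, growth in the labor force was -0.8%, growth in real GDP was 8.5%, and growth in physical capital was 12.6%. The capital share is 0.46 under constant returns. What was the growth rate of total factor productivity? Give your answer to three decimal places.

Labor's share = 1 − 0.46 = 0.54.
Physical capital: 0.46 × 12.6 = 5.796 pp.
The labor force: 0.54 × (-0.8) = -0.432 pp.
TFP growth = 8.5 − 5.364 = 3.136%.

3.136%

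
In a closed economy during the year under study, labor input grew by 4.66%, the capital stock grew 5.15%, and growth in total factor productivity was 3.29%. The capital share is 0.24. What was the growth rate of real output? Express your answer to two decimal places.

8.07%

Labor's share = 1 − 0.24 = 0.76.
The capital stock: 0.24 × 5.15 = 1.236 pp.
Labor input: 0.76 × 4.66 = 3.5416 pp.
Output growth = 3.29 + 4.7776 = 8.0676%.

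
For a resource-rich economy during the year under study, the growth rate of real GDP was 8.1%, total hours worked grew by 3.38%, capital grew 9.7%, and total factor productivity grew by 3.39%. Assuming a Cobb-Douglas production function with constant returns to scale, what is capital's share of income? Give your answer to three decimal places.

gY = gA + α·gK + (1−α)·gL, so gY − gA − gL = α(gK − gL).
8.1 − 3.39 − 3.38 = α × (9.7 − 3.38).
1.33 = 6.32 α, so α = 0.21044.

Capital's share of income is 0.210.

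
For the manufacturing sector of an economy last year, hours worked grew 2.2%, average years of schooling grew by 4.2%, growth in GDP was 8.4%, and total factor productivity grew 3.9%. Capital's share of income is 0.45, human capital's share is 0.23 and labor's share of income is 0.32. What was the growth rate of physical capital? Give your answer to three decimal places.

6.289%

Labor's share = 1 − 0.45 − 0.23 = 0.32.
gY = gA + 0.23×4.2 + 0.32×2.2 + 0.45×g.
0.45×g = 8.4 − 3.9 − 1.67 = 2.83.
g = 2.83 / 0.45 = 6.28889%.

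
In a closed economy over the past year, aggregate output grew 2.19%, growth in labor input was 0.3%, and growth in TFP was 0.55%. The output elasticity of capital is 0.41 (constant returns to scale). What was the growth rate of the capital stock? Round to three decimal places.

The capital stock growth was 3.568%.

Labor's share = 1 − 0.41 = 0.59.
gY = gA + 0.59×0.3 + 0.41×g.
0.41×g = 2.19 − 0.55 − 0.177 = 1.463.
g = 1.463 / 0.41 = 3.56829%.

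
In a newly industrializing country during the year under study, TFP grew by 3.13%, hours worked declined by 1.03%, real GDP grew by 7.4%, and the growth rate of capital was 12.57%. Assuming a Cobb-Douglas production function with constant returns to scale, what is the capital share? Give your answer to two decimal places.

gY = gA + α·gK + (1−α)·gL, so gY − gA − gL = α(gK − gL).
7.4 − 3.13 + 1.03 = α × (12.57 − (-1.03)).
5.3 = 13.6 α, so α = 0.3897.

The capital share is 0.39.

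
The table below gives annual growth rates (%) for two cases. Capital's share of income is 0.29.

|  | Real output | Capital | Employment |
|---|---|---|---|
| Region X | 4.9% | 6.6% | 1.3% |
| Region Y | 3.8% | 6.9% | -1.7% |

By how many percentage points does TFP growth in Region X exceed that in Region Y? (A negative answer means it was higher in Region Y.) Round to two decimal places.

-0.94 percentage points

Labor's share = 1 − 0.29 = 0.71.
Region X: TFP = 4.9 − 1.914 − 0.923 = 2.063%.
Region Y: TFP = 3.8 − 2.001 + 1.207 = 3.006%.
Difference = 2.063 − (3.006) = -0.943 pp.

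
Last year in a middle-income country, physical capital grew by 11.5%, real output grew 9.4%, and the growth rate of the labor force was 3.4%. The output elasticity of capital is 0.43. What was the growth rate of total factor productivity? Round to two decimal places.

2.52%

Labor's share = 1 − 0.43 = 0.57.
Physical capital: 0.43 × 11.5 = 4.945 pp.
The labor force: 0.57 × 3.4 = 1.938 pp.
TFP growth = 9.4 − 6.883 = 2.517%.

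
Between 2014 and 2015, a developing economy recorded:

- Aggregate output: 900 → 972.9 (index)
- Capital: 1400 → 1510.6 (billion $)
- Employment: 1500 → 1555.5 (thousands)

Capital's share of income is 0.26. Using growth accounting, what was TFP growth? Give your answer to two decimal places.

3.31%

Aggregate output growth = (972.9 − 900) / 900 = 8.1%.
Capital growth = (1510.6 − 1400) / 1400 = 7.9%.
Employment growth = (1555.5 − 1500) / 1500 = 3.7%.
Labor's share = 1 − 0.26 = 0.74.
Capital: 0.26 × 7.9 = 2.054 pp.
Employment: 0.74 × 3.7 = 2.738 pp.
TFP growth = 8.1 − 4.792 = 3.308%.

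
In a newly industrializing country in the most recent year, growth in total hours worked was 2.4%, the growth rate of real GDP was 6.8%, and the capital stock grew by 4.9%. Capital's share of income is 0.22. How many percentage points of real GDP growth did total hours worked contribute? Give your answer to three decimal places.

Labor's share = 1 − 0.22 = 0.78.
Contribution = share × growth = 0.78 × 2.4 = 1.872 pp.

1.872 percentage points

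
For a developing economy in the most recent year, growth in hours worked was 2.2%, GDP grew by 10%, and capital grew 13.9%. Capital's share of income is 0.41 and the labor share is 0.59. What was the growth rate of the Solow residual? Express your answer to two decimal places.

3.00%

Labor's share = 1 − 0.41 = 0.59.
Capital: 0.41 × 13.9 = 5.699 pp.
Hours worked: 0.59 × 2.2 = 1.298 pp.
TFP growth = 10 − 6.997 = 3.003%.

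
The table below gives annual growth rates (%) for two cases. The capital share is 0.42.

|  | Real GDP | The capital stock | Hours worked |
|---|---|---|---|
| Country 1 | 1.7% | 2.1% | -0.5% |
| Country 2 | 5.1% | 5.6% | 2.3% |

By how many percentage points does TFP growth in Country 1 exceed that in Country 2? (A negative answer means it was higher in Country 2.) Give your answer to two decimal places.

-0.31 percentage points

Labor's share = 1 − 0.42 = 0.58.
Country 1: TFP = 1.7 − 0.882 + 0.29 = 1.108%.
Country 2: TFP = 5.1 − 2.352 − 1.334 = 1.414%.
Difference = 1.108 − (1.414) = -0.306 pp.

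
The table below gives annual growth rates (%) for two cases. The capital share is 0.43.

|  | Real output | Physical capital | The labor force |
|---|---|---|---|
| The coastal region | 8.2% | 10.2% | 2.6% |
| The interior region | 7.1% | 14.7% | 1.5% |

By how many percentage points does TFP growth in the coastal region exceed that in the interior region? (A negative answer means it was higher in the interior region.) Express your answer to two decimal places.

Labor's share = 1 − 0.43 = 0.57.
The coastal region: TFP = 8.2 − 4.386 − 1.482 = 2.332%.
The interior region: TFP = 7.1 − 6.321 − 0.855 = -0.076%.
Difference = 2.332 − (-0.076) = 2.408 pp.

2.41 percentage points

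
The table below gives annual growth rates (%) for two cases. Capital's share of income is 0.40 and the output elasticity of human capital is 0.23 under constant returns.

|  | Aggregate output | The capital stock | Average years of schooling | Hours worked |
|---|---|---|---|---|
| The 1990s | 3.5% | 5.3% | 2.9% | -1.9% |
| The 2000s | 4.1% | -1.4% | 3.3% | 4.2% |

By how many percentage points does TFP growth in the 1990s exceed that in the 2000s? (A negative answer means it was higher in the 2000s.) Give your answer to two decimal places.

-0.93 percentage points

Labor's share = 1 − 0.4 − 0.23 = 0.37.
The 1990s: TFP = 3.5 − 2.12 − 0.667 + 0.703 = 1.416%.
The 2000s: TFP = 4.1 + 0.56 − 0.759 − 1.554 = 2.347%.
Difference = 1.416 − (2.347) = -0.931 pp.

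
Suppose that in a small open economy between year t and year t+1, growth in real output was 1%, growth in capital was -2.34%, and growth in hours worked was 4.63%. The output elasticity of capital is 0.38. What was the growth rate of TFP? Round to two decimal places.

-0.98%

Labor's share = 1 − 0.38 = 0.62.
Capital: 0.38 × (-2.34) = -0.8892 pp.
Hours worked: 0.62 × 4.63 = 2.8706 pp.
TFP growth = 1 − 1.9814 = -0.9814%.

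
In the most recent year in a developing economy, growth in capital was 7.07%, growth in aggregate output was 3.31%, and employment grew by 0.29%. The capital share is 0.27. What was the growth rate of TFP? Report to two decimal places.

Labor's share = 1 − 0.27 = 0.73.
Capital: 0.27 × 7.07 = 1.9089 pp.
Employment: 0.73 × 0.29 = 0.2117 pp.
TFP growth = 3.31 − 2.1206 = 1.1894%.

1.19%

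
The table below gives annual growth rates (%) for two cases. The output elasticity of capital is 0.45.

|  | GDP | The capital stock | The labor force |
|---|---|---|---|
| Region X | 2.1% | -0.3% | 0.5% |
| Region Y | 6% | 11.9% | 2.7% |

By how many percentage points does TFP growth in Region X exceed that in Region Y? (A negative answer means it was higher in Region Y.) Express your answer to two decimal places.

Labor's share = 1 − 0.45 = 0.55.
Region X: TFP = 2.1 + 0.135 − 0.275 = 1.96%.
Region Y: TFP = 6 − 5.355 − 1.485 = -0.84%.
Difference = 1.96 − (-0.84) = 2.8 pp.

2.80 percentage points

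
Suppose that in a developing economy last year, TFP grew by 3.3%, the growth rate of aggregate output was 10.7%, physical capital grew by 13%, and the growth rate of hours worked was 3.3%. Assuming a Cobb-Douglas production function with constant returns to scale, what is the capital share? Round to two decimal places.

The capital share is 0.42.

gY = gA + α·gK + (1−α)·gL, so gY − gA − gL = α(gK − gL).
10.7 − 3.3 − 3.3 = α × (13 − 3.3).
4.1 = 9.7 α, so α = 0.4227.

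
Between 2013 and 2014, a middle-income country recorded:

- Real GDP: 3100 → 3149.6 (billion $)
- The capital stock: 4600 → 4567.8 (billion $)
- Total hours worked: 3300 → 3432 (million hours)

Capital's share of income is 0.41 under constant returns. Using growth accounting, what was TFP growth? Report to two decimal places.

Real GDP growth = (3149.6 − 3100) / 3100 = 1.6%.
The capital stock growth = (4567.8 − 4600) / 4600 = -0.7%.
Total hours worked growth = (3432 − 3300) / 3300 = 4%.
Labor's share = 1 − 0.41 = 0.59.
The capital stock: 0.41 × (-0.7) = -0.287 pp.
Total hours worked: 0.59 × 4 = 2.36 pp.
TFP growth = 1.6 − 2.073 = -0.473%.

-0.47%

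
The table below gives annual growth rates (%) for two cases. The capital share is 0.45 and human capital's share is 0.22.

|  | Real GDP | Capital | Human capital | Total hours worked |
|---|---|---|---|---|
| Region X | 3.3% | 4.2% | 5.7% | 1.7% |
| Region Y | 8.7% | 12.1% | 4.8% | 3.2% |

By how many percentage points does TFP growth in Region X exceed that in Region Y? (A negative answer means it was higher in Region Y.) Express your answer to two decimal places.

-1.55 percentage points

Labor's share = 1 − 0.45 − 0.22 = 0.33.
Region X: TFP = 3.3 − 1.89 − 1.254 − 0.561 = -0.405%.
Region Y: TFP = 8.7 − 5.445 − 1.056 − 1.056 = 1.143%.
Difference = -0.405 − (1.143) = -1.548 pp.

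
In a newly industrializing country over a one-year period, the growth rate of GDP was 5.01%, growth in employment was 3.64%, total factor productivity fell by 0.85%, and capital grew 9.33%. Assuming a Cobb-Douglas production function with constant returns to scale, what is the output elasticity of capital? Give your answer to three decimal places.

gY = gA + α·gK + (1−α)·gL, so gY − gA − gL = α(gK − gL).
5.01 + 0.85 − 3.64 = α × (9.33 − 3.64).
2.22 = 5.69 α, so α = 0.39016.

α = 0.390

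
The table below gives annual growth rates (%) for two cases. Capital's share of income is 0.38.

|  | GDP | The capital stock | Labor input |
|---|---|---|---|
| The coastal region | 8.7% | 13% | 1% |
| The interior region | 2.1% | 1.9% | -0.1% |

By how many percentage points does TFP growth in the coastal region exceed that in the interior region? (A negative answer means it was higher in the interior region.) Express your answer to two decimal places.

1.70 percentage points

Labor's share = 1 − 0.38 = 0.62.
The coastal region: TFP = 8.7 − 4.94 − 0.62 = 3.14%.
The interior region: TFP = 2.1 − 0.722 + 0.062 = 1.44%.
Difference = 3.14 − (1.44) = 1.7 pp.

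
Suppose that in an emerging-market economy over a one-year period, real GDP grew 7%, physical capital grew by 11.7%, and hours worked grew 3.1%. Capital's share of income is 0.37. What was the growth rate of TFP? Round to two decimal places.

TFP grew 0.72%.

Labor's share = 1 − 0.37 = 0.63.
Physical capital: 0.37 × 11.7 = 4.329 pp.
Hours worked: 0.63 × 3.1 = 1.953 pp.
TFP growth = 7 − 6.282 = 0.718%.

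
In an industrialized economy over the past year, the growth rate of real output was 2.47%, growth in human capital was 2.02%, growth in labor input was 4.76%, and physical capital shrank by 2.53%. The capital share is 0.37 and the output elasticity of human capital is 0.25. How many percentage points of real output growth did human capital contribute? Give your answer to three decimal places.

0.505 pp

Contribution = share × growth = 0.25 × 2.02 = 0.505 pp.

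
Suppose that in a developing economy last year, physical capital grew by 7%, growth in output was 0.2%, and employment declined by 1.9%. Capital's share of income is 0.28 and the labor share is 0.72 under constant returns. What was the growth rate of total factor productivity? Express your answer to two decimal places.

Labor's share = 1 − 0.28 = 0.72.
Physical capital: 0.28 × 7 = 1.96 pp.
Employment: 0.72 × (-1.9) = -1.368 pp.
TFP growth = 0.2 − 0.592 = -0.392%.

-0.39%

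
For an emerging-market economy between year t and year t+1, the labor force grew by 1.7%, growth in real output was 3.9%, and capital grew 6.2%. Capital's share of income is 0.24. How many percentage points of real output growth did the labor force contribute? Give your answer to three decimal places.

Labor's share = 1 − 0.24 = 0.76.
Contribution = share × growth = 0.76 × 1.7 = 1.292 pp.

1.292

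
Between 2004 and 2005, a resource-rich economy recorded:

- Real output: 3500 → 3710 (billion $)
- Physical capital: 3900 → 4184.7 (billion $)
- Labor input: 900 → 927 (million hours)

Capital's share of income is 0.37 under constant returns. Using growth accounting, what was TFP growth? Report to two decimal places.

1.41%

Real output growth = (3710 − 3500) / 3500 = 6%.
Physical capital growth = (4184.7 − 3900) / 3900 = 7.3%.
Labor input growth = (927 − 900) / 900 = 3%.
Labor's share = 1 − 0.37 = 0.63.
Physical capital: 0.37 × 7.3 = 2.701 pp.
Labor input: 0.63 × 3 = 1.89 pp.
TFP growth = 6 − 4.591 = 1.409%.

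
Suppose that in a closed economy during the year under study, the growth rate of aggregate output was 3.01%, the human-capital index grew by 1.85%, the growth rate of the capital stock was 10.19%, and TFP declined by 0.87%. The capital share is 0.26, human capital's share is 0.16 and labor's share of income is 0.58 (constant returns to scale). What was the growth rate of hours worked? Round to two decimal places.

1.61%

Labor's share = 1 − 0.26 − 0.16 = 0.58.
gY = gA + 0.26×10.19 + 0.16×1.85 + 0.58×g.
0.58×g = 3.01 + 0.87 − 2.9454 = 0.9346.
g = 0.9346 / 0.58 = 1.6114%.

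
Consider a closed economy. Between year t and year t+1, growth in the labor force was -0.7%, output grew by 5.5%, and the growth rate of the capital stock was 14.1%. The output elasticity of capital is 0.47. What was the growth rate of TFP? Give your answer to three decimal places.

Labor's share = 1 − 0.47 = 0.53.
The capital stock: 0.47 × 14.1 = 6.627 pp.
The labor force: 0.53 × (-0.7) = -0.371 pp.
TFP growth = 5.5 − 6.256 = -0.756%.

-0.756%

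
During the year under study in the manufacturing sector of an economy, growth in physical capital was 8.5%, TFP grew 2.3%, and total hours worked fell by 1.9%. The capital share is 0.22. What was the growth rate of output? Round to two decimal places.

2.69%

Labor's share = 1 − 0.22 = 0.78.
Physical capital: 0.22 × 8.5 = 1.87 pp.
Total hours worked: 0.78 × (-1.9) = -1.482 pp.
Output growth = 2.3 + 0.388 = 2.688%.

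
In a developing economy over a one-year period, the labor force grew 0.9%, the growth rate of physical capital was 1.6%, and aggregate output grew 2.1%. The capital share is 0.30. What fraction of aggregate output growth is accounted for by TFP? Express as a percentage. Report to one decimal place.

TFP accounted for 47.1% of growth.

Labor's share = 1 − 0.3 = 0.7.
Physical capital: 0.3 × 1.6 = 0.48 pp.
The labor force: 0.7 × 0.9 = 0.63 pp.
TFP growth = 2.1 − 1.11 = 0.99%.
TFP share of growth = 0.99 / 2.1 × 100 = 47.143%.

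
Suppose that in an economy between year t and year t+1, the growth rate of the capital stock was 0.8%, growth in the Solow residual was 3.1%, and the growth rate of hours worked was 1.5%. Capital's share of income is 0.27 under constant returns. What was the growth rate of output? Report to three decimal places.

Labor's share = 1 − 0.27 = 0.73.
The capital stock: 0.27 × 0.8 = 0.216 pp.
Hours worked: 0.73 × 1.5 = 1.095 pp.
Output growth = 3.1 + 1.311 = 4.411%.

4.411%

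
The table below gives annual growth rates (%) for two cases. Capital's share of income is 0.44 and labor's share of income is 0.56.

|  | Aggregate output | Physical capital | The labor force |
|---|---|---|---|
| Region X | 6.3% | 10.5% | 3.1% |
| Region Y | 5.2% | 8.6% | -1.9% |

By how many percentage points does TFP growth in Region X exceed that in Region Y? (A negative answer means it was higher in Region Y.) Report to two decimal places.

-2.54 percentage points

Labor's share = 1 − 0.44 = 0.56.
Region X: TFP = 6.3 − 4.62 − 1.736 = -0.056%.
Region Y: TFP = 5.2 − 3.784 + 1.064 = 2.48%.
Difference = -0.056 − (2.48) = -2.536 pp.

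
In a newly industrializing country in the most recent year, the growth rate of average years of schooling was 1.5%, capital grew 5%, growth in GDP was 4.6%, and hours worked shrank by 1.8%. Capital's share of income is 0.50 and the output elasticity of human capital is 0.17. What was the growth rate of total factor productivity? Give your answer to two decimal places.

Labor's share = 1 − 0.5 − 0.17 = 0.33.
Capital: 0.5 × 5 = 2.5 pp.
Average years of schooling: 0.17 × 1.5 = 0.255 pp.
Hours worked: 0.33 × (-1.8) = -0.594 pp.
TFP growth = 4.6 − 2.161 = 2.439%.

2.44%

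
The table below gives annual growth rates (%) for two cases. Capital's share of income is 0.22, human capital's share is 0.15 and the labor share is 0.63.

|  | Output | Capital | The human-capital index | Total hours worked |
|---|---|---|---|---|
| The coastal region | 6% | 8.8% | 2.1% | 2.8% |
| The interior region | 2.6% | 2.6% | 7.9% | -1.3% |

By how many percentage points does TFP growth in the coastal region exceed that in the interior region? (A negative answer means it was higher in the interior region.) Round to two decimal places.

0.32 percentage points

Labor's share = 1 − 0.22 − 0.15 = 0.63.
The coastal region: TFP = 6 − 1.936 − 0.315 − 1.764 = 1.985%.
The interior region: TFP = 2.6 − 0.572 − 1.185 + 0.819 = 1.662%.
Difference = 1.985 − (1.662) = 0.323 pp.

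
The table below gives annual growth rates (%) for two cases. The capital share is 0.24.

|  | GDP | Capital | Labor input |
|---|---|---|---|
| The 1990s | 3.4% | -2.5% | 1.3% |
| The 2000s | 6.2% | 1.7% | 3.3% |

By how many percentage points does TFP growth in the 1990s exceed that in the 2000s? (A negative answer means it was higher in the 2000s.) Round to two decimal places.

-0.27 percentage points

Labor's share = 1 − 0.24 = 0.76.
The 1990s: TFP = 3.4 + 0.6 − 0.988 = 3.012%.
The 2000s: TFP = 6.2 − 0.408 − 2.508 = 3.284%.
Difference = 3.012 − (3.284) = -0.272 pp.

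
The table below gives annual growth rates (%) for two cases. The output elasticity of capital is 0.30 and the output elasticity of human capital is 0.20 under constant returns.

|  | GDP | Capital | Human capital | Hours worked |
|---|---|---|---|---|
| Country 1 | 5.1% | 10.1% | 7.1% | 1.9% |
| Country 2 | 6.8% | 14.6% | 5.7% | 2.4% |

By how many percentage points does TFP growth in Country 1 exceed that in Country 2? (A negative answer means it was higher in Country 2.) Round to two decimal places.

Labor's share = 1 − 0.3 − 0.2 = 0.5.
Country 1: TFP = 5.1 − 3.03 − 1.42 − 0.95 = -0.3%.
Country 2: TFP = 6.8 − 4.38 − 1.14 − 1.2 = 0.08%.
Difference = -0.3 − (0.08) = -0.38 pp.

-0.38 percentage points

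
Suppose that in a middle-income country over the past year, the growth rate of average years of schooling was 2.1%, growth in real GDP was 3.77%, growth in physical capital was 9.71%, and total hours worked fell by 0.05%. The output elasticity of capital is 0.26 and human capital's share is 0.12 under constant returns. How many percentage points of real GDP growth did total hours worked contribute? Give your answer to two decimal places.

-0.03 pp

Labor's share = 1 − 0.26 − 0.12 = 0.62.
Contribution = share × growth = 0.62 × (-0.05) = -0.031 pp.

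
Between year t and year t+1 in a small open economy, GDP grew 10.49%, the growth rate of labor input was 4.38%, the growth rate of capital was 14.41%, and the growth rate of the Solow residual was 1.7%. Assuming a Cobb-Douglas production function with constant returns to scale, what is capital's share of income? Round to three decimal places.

α = 0.440

gY = gA + α·gK + (1−α)·gL, so gY − gA − gL = α(gK − gL).
10.49 − 1.7 − 4.38 = α × (14.41 − 4.38).
4.41 = 10.03 α, so α = 0.43968.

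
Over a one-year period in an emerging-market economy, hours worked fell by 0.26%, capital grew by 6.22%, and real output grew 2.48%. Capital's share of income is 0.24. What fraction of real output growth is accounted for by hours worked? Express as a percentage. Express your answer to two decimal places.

-7.97%

Labor's share = 1 − 0.24 = 0.76.
Hours worked contributed 0.76 × (-0.26) = -0.1976 pp.
Share of growth = -0.1976 / 2.48 × 100 = -7.9677%.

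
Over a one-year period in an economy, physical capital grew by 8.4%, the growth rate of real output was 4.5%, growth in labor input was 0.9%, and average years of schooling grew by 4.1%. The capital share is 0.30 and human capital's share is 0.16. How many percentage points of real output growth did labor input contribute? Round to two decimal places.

Labor's share = 1 − 0.3 − 0.16 = 0.54.
Contribution = share × growth = 0.54 × 0.9 = 0.486 pp.

0.49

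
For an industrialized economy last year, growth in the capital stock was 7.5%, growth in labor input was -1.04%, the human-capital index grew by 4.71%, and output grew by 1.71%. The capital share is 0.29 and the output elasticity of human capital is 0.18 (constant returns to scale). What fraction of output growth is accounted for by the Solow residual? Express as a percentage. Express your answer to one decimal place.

Labor's share = 1 − 0.29 − 0.18 = 0.53.
The capital stock: 0.29 × 7.5 = 2.175 pp.
The human-capital index: 0.18 × 4.71 = 0.8478 pp.
Labor input: 0.53 × (-1.04) = -0.5512 pp.
TFP growth = 1.71 − 2.4716 = -0.7616%.
TFP share of growth = -0.7616 / 1.71 × 100 = -44.538%.

-44.5%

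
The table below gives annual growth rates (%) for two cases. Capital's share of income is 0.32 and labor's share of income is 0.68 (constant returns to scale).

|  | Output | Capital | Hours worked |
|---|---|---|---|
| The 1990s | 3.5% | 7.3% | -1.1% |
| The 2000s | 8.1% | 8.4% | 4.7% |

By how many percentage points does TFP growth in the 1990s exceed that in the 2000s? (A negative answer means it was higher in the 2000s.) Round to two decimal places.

-0.30 percentage points

Labor's share = 1 − 0.32 = 0.68.
The 1990s: TFP = 3.5 − 2.336 + 0.748 = 1.912%.
The 2000s: TFP = 8.1 − 2.688 − 3.196 = 2.216%.
Difference = 1.912 − (2.216) = -0.304 pp.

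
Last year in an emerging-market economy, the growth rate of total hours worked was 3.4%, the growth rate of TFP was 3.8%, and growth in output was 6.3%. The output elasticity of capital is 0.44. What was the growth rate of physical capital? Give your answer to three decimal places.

Labor's share = 1 − 0.44 = 0.56.
gY = gA + 0.56×3.4 + 0.44×g.
0.44×g = 6.3 − 3.8 − 1.904 = 0.596.
g = 0.596 / 0.44 = 1.35455%.

Physical capital grew 1.355%.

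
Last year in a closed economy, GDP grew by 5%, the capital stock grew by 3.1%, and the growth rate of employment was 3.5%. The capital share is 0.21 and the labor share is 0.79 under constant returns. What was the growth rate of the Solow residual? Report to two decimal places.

1.58%

Labor's share = 1 − 0.21 = 0.79.
The capital stock: 0.21 × 3.1 = 0.651 pp.
Employment: 0.79 × 3.5 = 2.765 pp.
TFP growth = 5 − 3.416 = 1.584%.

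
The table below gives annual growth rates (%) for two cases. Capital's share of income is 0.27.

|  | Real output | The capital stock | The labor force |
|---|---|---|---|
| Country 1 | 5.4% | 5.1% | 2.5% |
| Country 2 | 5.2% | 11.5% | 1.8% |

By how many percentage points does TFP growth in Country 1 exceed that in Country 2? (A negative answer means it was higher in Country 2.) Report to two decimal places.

1.42 percentage points

Labor's share = 1 − 0.27 = 0.73.
Country 1: TFP = 5.4 − 1.377 − 1.825 = 2.198%.
Country 2: TFP = 5.2 − 3.105 − 1.314 = 0.781%.
Difference = 2.198 − (0.781) = 1.417 pp.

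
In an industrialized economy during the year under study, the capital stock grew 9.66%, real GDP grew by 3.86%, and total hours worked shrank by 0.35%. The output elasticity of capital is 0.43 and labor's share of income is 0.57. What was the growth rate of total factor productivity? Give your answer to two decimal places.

-0.09%

Labor's share = 1 − 0.43 = 0.57.
The capital stock: 0.43 × 9.66 = 4.1538 pp.
Total hours worked: 0.57 × (-0.35) = -0.1995 pp.
TFP growth = 3.86 − 3.9543 = -0.0943%.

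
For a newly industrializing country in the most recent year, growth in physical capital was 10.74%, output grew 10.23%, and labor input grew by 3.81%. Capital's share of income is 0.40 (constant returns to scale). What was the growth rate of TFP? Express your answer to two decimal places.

3.65%

Labor's share = 1 − 0.4 = 0.6.
Physical capital: 0.4 × 10.74 = 4.296 pp.
Labor input: 0.6 × 3.81 = 2.286 pp.
TFP growth = 10.23 − 6.582 = 3.648%.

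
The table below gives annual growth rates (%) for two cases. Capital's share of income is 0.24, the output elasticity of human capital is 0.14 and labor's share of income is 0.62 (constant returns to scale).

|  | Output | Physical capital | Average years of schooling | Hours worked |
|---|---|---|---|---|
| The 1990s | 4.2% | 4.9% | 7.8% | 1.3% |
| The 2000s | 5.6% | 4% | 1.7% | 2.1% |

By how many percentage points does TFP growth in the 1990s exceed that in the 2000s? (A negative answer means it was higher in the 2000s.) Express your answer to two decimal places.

Labor's share = 1 − 0.24 − 0.14 = 0.62.
The 1990s: TFP = 4.2 − 1.176 − 1.092 − 0.806 = 1.126%.
The 2000s: TFP = 5.6 − 0.96 − 0.238 − 1.302 = 3.1%.
Difference = 1.126 − (3.1) = -1.974 pp.

-1.97 percentage points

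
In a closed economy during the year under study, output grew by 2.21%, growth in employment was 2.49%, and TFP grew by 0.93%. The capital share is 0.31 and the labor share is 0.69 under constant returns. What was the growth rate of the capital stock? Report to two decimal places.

Labor's share = 1 − 0.31 = 0.69.
gY = gA + 0.69×2.49 + 0.31×g.
0.31×g = 2.21 − 0.93 − 1.7181 = -0.4381.
g = -0.4381 / 0.31 = -1.4132%.

-1.41%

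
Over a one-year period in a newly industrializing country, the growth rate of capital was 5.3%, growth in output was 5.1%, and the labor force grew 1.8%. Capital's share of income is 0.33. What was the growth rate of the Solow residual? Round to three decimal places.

Labor's share = 1 − 0.33 = 0.67.
Capital: 0.33 × 5.3 = 1.749 pp.
The labor force: 0.67 × 1.8 = 1.206 pp.
TFP growth = 5.1 − 2.955 = 2.145%.

2.145%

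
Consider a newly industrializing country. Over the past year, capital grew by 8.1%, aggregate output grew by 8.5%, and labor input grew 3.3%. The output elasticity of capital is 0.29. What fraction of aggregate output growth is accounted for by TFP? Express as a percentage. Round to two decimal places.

Labor's share = 1 − 0.29 = 0.71.
Capital: 0.29 × 8.1 = 2.349 pp.
Labor input: 0.71 × 3.3 = 2.343 pp.
TFP growth = 8.5 − 4.692 = 3.808%.
TFP share of growth = 3.808 / 8.5 × 100 = 44.8%.

44.80%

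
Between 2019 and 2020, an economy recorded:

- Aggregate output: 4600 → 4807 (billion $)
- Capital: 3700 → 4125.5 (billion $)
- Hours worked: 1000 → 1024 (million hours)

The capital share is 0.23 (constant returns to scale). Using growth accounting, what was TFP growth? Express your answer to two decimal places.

0.01%

Aggregate output growth = (4807 − 4600) / 4600 = 4.5%.
Capital growth = (4125.5 − 3700) / 3700 = 11.5%.
Hours worked growth = (1024 − 1000) / 1000 = 2.4%.
Labor's share = 1 − 0.23 = 0.77.
Capital: 0.23 × 11.5 = 2.645 pp.
Hours worked: 0.77 × 2.4 = 1.848 pp.
TFP growth = 4.5 − 4.493 = 0.007%.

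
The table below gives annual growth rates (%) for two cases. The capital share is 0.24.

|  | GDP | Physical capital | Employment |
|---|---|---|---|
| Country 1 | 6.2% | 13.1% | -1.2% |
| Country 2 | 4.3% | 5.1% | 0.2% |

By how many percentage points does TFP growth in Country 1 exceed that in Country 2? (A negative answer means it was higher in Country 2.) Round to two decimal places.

Labor's share = 1 − 0.24 = 0.76.
Country 1: TFP = 6.2 − 3.144 + 0.912 = 3.968%.
Country 2: TFP = 4.3 − 1.224 − 0.152 = 2.924%.
Difference = 3.968 − (2.924) = 1.044 pp.

1.04 percentage points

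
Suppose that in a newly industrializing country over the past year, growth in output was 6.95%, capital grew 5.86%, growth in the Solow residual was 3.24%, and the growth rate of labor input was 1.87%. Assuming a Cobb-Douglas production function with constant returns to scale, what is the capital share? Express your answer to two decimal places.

gY = gA + α·gK + (1−α)·gL, so gY − gA − gL = α(gK − gL).
6.95 − 3.24 − 1.87 = α × (5.86 − 1.87).
1.84 = 3.99 α, so α = 0.4612.

α = 0.46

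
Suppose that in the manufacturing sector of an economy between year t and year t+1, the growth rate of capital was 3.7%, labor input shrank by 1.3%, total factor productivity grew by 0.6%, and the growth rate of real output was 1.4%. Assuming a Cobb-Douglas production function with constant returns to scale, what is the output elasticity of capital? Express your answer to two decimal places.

The output elasticity of capital is 0.42.

gY = gA + α·gK + (1−α)·gL, so gY − gA − gL = α(gK − gL).
1.4 − 0.6 + 1.3 = α × (3.7 − (-1.3)).
2.1 = 5 α, so α = 0.42.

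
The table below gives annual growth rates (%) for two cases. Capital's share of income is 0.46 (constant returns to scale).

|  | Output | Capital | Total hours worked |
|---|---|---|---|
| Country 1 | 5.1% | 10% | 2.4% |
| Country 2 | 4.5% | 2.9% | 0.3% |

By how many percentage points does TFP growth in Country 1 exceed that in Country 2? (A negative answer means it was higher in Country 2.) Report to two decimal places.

Labor's share = 1 − 0.46 = 0.54.
Country 1: TFP = 5.1 − 4.6 − 1.296 = -0.796%.
Country 2: TFP = 4.5 − 1.334 − 0.162 = 3.004%.
Difference = -0.796 − (3.004) = -3.8 pp.

-3.80 percentage points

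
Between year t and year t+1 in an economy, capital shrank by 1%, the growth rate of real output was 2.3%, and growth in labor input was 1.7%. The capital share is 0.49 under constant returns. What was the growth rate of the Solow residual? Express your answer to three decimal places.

The Solow residual grew 1.923%.

Labor's share = 1 − 0.49 = 0.51.
Capital: 0.49 × (-1) = -0.49 pp.
Labor input: 0.51 × 1.7 = 0.867 pp.
TFP growth = 2.3 − 0.377 = 1.923%.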